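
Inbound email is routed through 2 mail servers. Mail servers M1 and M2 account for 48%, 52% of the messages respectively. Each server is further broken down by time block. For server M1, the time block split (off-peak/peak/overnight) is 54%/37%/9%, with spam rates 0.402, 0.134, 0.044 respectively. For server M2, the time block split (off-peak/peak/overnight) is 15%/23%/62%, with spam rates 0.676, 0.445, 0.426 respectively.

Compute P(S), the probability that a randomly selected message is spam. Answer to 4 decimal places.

P(S|M1) = 0.54·0.402 + 0.37·0.134 + 0.09·0.044 = 0.21708 + 0.04958 + 0.00396 = 0.27062
P(S|M2) = 0.15·0.676 + 0.23·0.445 + 0.62·0.426 = 0.1014 + 0.10235 + 0.26412 = 0.46787
By total probability over the outer partition,
P(S) = 0.48·0.27062 + 0.52·0.46787
      = 0.1298976 + 0.2432924 = 0.37319

P(S) ≈ 0.3732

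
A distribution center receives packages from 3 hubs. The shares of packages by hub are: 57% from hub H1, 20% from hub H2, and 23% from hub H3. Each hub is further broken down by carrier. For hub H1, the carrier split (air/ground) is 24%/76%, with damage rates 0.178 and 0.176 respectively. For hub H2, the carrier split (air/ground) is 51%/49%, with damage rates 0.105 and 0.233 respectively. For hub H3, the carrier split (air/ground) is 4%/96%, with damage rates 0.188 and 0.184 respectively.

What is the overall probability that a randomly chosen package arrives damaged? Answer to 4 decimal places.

P(D|H1) = 0.24·0.178 + 0.76·0.176 = 0.04272 + 0.13376 = 0.17648
P(D|H2) = 0.51·0.105 + 0.49·0.233 = 0.05355 + 0.11417 = 0.16772
P(D|H3) = 0.04·0.188 + 0.96·0.184 = 0.00752 + 0.17664 = 0.18416
By total probability over the outer partition,
P(D) = 0.57·0.17648 + 0.2·0.16772 + 0.23·0.18416
      = 0.1005936 + 0.033544 + 0.0423568 = 0.1764944

0.1765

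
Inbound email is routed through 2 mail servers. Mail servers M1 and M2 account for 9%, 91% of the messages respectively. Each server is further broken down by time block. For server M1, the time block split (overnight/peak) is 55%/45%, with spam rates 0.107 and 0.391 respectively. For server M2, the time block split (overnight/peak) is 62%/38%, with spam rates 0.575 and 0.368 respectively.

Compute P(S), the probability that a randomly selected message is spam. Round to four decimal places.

0.4728

P(S|M1) = 0.55·0.107 + 0.45·0.391 = 0.05885 + 0.17595 = 0.2348
P(S|M2) = 0.62·0.575 + 0.38·0.368 = 0.3565 + 0.13984 = 0.49634
By total probability over the outer partition,
P(S) = 0.09·0.2348 + 0.91·0.49634
      = 0.021132 + 0.4516694 = 0.4728014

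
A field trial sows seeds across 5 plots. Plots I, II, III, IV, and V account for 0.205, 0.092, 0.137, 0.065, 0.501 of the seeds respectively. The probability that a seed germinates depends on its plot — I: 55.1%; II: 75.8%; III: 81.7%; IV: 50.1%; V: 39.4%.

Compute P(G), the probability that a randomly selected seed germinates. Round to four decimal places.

0.5246

Summing over the partition,
P(G) = P(G|I)·P(I) + P(G|II)·P(II) + P(G|III)·P(III) + P(G|IV)·P(IV) + P(G|V)·P(V)
      = 0.551·0.205 + 0.758·0.092 + 0.817·0.137 + 0.501·0.065 + 0.394·0.501
      = 0.112955 + 0.069736 + 0.111929 + 0.032565 + 0.197394 = 0.524579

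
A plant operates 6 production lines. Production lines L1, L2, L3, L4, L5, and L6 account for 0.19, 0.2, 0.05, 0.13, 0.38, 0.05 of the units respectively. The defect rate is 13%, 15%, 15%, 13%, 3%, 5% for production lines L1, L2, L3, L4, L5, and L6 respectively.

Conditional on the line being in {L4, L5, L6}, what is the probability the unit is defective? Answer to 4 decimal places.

Let S = {L4, L5, L6}.
P(S) = 0.13 + 0.38 + 0.05 = 0.56.
P(D ∩ S) = 0.13·0.13 + 0.03·0.38 + 0.05·0.05 = 0.0169 + 0.0114 + 0.0025 = 0.0308.
P(D | S) = 0.0308 / 0.56 = 0.055000…

P(D|S) ≈ 0.0550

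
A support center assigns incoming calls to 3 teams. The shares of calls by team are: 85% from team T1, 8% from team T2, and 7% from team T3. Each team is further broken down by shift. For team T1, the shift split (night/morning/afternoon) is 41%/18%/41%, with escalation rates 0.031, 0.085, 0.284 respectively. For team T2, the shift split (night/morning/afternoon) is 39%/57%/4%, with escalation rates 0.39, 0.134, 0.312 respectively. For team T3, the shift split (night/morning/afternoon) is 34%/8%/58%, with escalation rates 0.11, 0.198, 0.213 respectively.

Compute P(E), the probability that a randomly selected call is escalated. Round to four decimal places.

0.1544

P(E|T1) = 0.41·0.031 + 0.18·0.085 + 0.41·0.284 = 0.01271 + 0.0153 + 0.11644 = 0.14445
P(E|T2) = 0.39·0.39 + 0.57·0.134 + 0.04·0.312 = 0.1521 + 0.07638 + 0.01248 = 0.24096
P(E|T3) = 0.34·0.11 + 0.08·0.198 + 0.58·0.213 = 0.0374 + 0.01584 + 0.12354 = 0.17678
Then overall,
P(E) = 0.85·0.14445 + 0.08·0.24096 + 0.07·0.17678
      = 0.1227825 + 0.0192768 + 0.0123746 = 0.1544339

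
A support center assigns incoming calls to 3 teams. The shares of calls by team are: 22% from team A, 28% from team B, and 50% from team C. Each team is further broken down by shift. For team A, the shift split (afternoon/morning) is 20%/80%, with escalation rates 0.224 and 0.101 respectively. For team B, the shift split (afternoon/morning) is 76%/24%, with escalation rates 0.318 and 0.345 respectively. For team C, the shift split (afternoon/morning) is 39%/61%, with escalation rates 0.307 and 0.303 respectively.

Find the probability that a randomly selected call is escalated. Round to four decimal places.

0.2708

P(E|A) = 0.2·0.224 + 0.8·0.101 = 0.0448 + 0.0808 = 0.1256
P(E|B) = 0.76·0.318 + 0.24·0.345 = 0.24168 + 0.0828 = 0.32448
P(E|C) = 0.39·0.307 + 0.61·0.303 = 0.11973 + 0.18483 = 0.30456
Then overall,
P(E) = 0.22·0.1256 + 0.28·0.32448 + 0.5·0.30456
      = 0.027632 + 0.0908544 + 0.15228 = 0.2707664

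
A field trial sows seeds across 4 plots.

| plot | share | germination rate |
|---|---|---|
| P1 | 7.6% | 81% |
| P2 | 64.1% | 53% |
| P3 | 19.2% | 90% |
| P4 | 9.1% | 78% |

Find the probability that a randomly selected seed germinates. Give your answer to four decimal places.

P(G) = P(G|P1)·P(P1) + P(G|P2)·P(P2) + P(G|P3)·P(P3) + P(G|P4)·P(P4)
      = 0.81·0.076 + 0.53·0.641 + 0.9·0.192 + 0.78·0.091
      = 0.06156 + 0.33973 + 0.1728 + 0.07098 = 0.64507

0.6451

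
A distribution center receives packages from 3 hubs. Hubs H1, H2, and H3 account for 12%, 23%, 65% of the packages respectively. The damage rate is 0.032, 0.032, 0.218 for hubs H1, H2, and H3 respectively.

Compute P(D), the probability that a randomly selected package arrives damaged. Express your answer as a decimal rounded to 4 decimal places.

0.1529

P(D) = P(D|H1)·P(H1) + P(D|H2)·P(H2) + P(D|H3)·P(H3)
      = 0.032·0.12 + 0.032·0.23 + 0.218·0.65
      = 0.00384 + 0.00736 + 0.1417 = 0.1529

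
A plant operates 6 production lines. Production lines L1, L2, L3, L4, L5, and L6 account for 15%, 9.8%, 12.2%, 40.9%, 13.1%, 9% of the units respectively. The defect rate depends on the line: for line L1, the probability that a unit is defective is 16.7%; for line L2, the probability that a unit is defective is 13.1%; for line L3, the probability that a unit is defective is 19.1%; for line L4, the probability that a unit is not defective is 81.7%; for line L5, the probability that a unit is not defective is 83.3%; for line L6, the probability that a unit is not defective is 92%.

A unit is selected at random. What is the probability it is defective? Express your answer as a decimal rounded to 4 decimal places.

P(D|L4) = 1 − 0.817 = 0.183.
P(D|L5) = 1 − 0.833 = 0.167.
P(D|L6) = 1 − 0.92 = 0.08.
Summing over the partition,
P(D) = P(D|L1)·P(L1) + P(D|L2)·P(L2) + P(D|L3)·P(L3) + P(D|L4)·P(L4) + P(D|L5)·P(L5) + P(D|L6)·P(L6)
      = 0.167·0.15 + 0.131·0.098 + 0.191·0.122 + 0.183·0.409 + 0.167·0.131 + 0.08·0.09
      = 0.02505 + 0.012838 + 0.023302 + 0.074847 + 0.021877 + 0.0072 = 0.165114

P(D) ≈ 0.1651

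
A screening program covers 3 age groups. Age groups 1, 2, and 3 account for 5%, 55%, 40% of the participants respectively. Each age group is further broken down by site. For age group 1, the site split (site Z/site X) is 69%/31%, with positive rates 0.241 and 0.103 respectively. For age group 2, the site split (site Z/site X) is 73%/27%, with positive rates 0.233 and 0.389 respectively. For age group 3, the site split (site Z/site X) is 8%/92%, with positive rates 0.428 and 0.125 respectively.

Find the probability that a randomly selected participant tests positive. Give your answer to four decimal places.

P(T|1) = 0.69·0.241 + 0.31·0.103 = 0.16629 + 0.03193 = 0.19822
P(T|2) = 0.73·0.233 + 0.27·0.389 = 0.17009 + 0.10503 = 0.27512
P(T|3) = 0.08·0.428 + 0.92·0.125 = 0.03424 + 0.115 = 0.14924
Then overall,
P(T) = 0.05·0.19822 + 0.55·0.27512 + 0.4·0.14924
      = 0.009911 + 0.151316 + 0.059696 = 0.220923

P(T) ≈ 0.2209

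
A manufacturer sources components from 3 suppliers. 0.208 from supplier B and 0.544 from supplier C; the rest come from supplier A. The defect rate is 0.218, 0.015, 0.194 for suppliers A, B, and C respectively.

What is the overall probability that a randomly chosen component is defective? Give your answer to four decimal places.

P(A) = 1 − (0.208 + 0.544) = 0.248.
P(D) = P(D|A)·P(A) + P(D|B)·P(B) + P(D|C)·P(C)
      = 0.218·0.248 + 0.015·0.208 + 0.194·0.544
      = 0.054064 + 0.00312 + 0.105536 = 0.16272

P(D) ≈ 0.1627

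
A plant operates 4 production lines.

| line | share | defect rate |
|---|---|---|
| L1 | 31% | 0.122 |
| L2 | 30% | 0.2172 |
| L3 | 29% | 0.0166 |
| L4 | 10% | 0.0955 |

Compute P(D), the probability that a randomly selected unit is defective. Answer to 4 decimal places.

P(D) ≈ 0.1173

By the law of total probability,
P(D) = P(D|L1)·P(L1) + P(D|L2)·P(L2) + P(D|L3)·P(L3) + P(D|L4)·P(L4)
      = 0.122·0.31 + 0.2172·0.3 + 0.0166·0.29 + 0.0955·0.1
      = 0.03782 + 0.06516 + 0.004814 + 0.00955 = 0.117344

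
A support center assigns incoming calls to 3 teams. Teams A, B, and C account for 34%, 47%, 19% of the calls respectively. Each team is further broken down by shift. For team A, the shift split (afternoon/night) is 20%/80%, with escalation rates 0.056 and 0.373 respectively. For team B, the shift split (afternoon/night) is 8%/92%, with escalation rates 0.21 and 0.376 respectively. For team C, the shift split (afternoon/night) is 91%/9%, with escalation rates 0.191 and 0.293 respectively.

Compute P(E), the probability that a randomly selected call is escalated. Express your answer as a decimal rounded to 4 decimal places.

P(E) ≈ 0.3138

P(E|A) = 0.2·0.056 + 0.8·0.373 = 0.0112 + 0.2984 = 0.3096
P(E|B) = 0.08·0.21 + 0.92·0.376 = 0.0168 + 0.34592 = 0.36272
P(E|C) = 0.91·0.191 + 0.09·0.293 = 0.17381 + 0.02637 = 0.20018
By total probability over the outer partition,
P(E) = 0.34·0.3096 + 0.47·0.36272 + 0.19·0.20018
      = 0.105264 + 0.1704784 + 0.0380342 = 0.3137766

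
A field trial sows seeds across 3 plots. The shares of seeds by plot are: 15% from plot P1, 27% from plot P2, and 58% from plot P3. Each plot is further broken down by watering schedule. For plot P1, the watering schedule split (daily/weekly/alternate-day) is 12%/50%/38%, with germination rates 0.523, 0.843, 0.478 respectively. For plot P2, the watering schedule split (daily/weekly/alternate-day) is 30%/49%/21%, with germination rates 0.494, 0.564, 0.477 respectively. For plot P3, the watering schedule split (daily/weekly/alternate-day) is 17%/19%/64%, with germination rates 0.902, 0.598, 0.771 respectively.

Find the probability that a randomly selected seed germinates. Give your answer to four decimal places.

P(G|P1) = 0.12·0.523 + 0.5·0.843 + 0.38·0.478 = 0.06276 + 0.4215 + 0.18164 = 0.6659
P(G|P2) = 0.3·0.494 + 0.49·0.564 + 0.21·0.477 = 0.1482 + 0.27636 + 0.10017 = 0.52473
P(G|P3) = 0.17·0.902 + 0.19·0.598 + 0.64·0.771 = 0.15334 + 0.11362 + 0.49344 = 0.7604
By total probability over the outer partition,
P(G) = 0.15·0.6659 + 0.27·0.52473 + 0.58·0.7604
      = 0.099885 + 0.1416771 + 0.441032 = 0.6825941

P(G) ≈ 0.6826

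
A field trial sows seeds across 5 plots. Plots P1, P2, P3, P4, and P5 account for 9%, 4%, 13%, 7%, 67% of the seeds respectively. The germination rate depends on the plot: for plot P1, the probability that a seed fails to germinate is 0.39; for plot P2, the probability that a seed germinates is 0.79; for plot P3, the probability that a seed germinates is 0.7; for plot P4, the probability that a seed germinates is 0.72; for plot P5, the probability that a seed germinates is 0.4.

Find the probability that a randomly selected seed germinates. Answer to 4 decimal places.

P(G) ≈ 0.4959

P(G|P1) = 1 − 0.39 = 0.61.
P(G) = P(G|P1)·P(P1) + P(G|P2)·P(P2) + P(G|P3)·P(P3) + P(G|P4)·P(P4) + P(G|P5)·P(P5)
      = 0.61·0.09 + 0.79·0.04 + 0.7·0.13 + 0.72·0.07 + 0.4·0.67
      = 0.0549 + 0.0316 + 0.091 + 0.0504 + 0.268 = 0.4959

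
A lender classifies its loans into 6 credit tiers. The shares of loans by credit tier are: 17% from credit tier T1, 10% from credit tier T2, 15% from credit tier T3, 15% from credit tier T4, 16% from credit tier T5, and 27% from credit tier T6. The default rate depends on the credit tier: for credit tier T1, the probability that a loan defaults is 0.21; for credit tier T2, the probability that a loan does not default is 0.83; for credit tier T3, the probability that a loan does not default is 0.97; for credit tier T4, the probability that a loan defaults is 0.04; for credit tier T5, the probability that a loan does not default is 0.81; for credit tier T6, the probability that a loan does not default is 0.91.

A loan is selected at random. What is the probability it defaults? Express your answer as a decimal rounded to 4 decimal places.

P(D|T2) = 1 − 0.83 = 0.17.
P(D|T3) = 1 − 0.97 = 0.03.
P(D|T5) = 1 − 0.81 = 0.19.
P(D|T6) = 1 − 0.91 = 0.09.
By the law of total probability,
P(D) = P(D|T1)·P(T1) + P(D|T2)·P(T2) + P(D|T3)·P(T3) + P(D|T4)·P(T4) + P(D|T5)·P(T5) + P(D|T6)·P(T6)
      = 0.21·0.17 + 0.17·0.1 + 0.03·0.15 + 0.04·0.15 + 0.19·0.16 + 0.09·0.27
      = 0.0357 + 0.017 + 0.0045 + 0.006 + 0.0304 + 0.0243 = 0.1179

P(D) ≈ 0.1179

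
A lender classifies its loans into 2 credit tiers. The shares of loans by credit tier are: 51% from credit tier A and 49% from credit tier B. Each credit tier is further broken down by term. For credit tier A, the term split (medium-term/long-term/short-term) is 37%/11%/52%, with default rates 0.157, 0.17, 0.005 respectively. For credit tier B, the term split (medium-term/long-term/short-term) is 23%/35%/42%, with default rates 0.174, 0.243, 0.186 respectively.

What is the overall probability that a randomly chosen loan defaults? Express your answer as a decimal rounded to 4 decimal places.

P(D) ≈ 0.1401

P(D|A) = 0.37·0.157 + 0.11·0.17 + 0.52·0.005 = 0.05809 + 0.0187 + 0.0026 = 0.07939
P(D|B) = 0.23·0.174 + 0.35·0.243 + 0.42·0.186 = 0.04002 + 0.08505 + 0.07812 = 0.20319
By total probability over the outer partition,
P(D) = 0.51·0.07939 + 0.49·0.20319
      = 0.0404889 + 0.0995631 = 0.140052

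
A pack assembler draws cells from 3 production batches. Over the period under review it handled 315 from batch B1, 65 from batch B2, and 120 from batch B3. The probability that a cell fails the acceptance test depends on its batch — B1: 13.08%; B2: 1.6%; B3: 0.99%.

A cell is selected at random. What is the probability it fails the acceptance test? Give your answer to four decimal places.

Total: 315 + 65 + 120 = 500.
P(B1) = 315/500 = 0.63. P(B2) = 65/500 = 0.13. P(B3) = 120/500 = 0.24.
P(F) = P(F|B1)·P(B1) + P(F|B2)·P(B2) + P(F|B3)·P(B3)
      = 0.1308·0.63 + 0.016·0.13 + 0.0099·0.24
      = 0.082404 + 0.00208 + 0.002376 = 0.08686

P(F) ≈ 0.0869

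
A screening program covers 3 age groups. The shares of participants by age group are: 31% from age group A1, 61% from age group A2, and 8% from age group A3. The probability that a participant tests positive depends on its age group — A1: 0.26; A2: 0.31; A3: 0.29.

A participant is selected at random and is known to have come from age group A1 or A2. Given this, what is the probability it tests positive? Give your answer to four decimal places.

P(T|S) ≈ 0.2932

Let S = {A1, A2}.
P(S) = 0.31 + 0.61 = 0.92.
P(T ∩ S) = 0.26·0.31 + 0.31·0.61 = 0.0806 + 0.1891 = 0.2697.
P(T | S) = 0.2697 / 0.92 = 0.293152…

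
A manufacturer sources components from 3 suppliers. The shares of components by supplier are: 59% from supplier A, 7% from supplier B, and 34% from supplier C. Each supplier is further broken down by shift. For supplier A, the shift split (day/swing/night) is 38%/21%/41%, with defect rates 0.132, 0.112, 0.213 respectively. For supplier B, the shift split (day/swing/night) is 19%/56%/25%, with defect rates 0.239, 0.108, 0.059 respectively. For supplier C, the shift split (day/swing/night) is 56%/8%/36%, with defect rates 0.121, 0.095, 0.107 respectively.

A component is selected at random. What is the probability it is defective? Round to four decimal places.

P(D|A) = 0.38·0.132 + 0.21·0.112 + 0.41·0.213 = 0.05016 + 0.02352 + 0.08733 = 0.16101
P(D|B) = 0.19·0.239 + 0.56·0.108 + 0.25·0.059 = 0.04541 + 0.06048 + 0.01475 = 0.12064
P(D|C) = 0.56·0.121 + 0.08·0.095 + 0.36·0.107 = 0.06776 + 0.0076 + 0.03852 = 0.11388
By total probability over the outer partition,
P(D) = 0.59·0.16101 + 0.07·0.12064 + 0.34·0.11388
      = 0.0949959 + 0.0084448 + 0.0387192 = 0.1421599

0.1422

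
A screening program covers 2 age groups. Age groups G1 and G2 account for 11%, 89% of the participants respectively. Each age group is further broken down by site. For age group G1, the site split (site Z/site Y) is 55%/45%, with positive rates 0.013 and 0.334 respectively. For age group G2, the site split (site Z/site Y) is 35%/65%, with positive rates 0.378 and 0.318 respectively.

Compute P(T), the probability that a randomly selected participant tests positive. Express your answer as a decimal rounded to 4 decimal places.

P(T) ≈ 0.3190

P(T|G1) = 0.55·0.013 + 0.45·0.334 = 0.00715 + 0.1503 = 0.15745
P(T|G2) = 0.35·0.378 + 0.65·0.318 = 0.1323 + 0.2067 = 0.339
By total probability over the outer partition,
P(T) = 0.11·0.15745 + 0.89·0.339
      = 0.0173195 + 0.30171 = 0.3190295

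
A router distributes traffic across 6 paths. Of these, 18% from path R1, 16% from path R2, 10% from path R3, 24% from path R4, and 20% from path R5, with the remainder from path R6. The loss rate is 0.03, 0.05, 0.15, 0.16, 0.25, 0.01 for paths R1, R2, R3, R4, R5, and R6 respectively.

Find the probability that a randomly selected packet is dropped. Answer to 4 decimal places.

P(R6) = 1 − (0.18 + 0.16 + 0.1 + 0.24 + 0.2) = 0.12.
P(L) = P(L|R1)·P(R1) + P(L|R2)·P(R2) + P(L|R3)·P(R3) + P(L|R4)·P(R4) + P(L|R5)·P(R5) + P(L|R6)·P(R6)
      = 0.03·0.18 + 0.05·0.16 + 0.15·0.1 + 0.16·0.24 + 0.25·0.2 + 0.01·0.12
      = 0.0054 + 0.008 + 0.015 + 0.0384 + 0.05 + 0.0012 = 0.118

0.1180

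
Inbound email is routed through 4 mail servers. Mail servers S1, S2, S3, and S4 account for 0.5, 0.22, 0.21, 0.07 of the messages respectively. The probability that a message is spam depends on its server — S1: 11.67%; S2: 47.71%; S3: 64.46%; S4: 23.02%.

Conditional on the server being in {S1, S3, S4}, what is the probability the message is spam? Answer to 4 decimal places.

Let J = {S1, S3, S4}.
P(J) = 0.5 + 0.21 + 0.07 = 0.78.
P(S ∩ J) = 0.1167·0.5 + 0.6446·0.21 + 0.2302·0.07 = 0.05835 + 0.135366 + 0.016114 = 0.20983.
P(S | J) = 0.20983 / 0.78 = 0.269013…

P(S|J) ≈ 0.2690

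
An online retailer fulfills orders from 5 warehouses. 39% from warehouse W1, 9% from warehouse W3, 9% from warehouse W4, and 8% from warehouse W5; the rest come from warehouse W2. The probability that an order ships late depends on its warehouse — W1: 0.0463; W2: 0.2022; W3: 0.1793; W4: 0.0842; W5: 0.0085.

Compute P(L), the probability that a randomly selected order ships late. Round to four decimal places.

0.1132

P(W2) = 1 − (0.39 + 0.09 + 0.09 + 0.08) = 0.35.
P(L) = P(L|W1)·P(W1) + P(L|W2)·P(W2) + P(L|W3)·P(W3) + P(L|W4)·P(W4) + P(L|W5)·P(W5)
      = 0.0463·0.39 + 0.2022·0.35 + 0.1793·0.09 + 0.0842·0.09 + 0.0085·0.08
      = 0.018057 + 0.07077 + 0.016137 + 0.007578 + 0.00068 = 0.113222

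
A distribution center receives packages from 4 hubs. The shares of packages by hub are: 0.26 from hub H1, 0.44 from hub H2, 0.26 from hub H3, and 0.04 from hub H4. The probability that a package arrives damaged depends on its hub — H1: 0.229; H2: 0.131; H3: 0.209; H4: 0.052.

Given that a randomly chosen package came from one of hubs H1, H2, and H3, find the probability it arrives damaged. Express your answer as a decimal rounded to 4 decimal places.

P(D|S) ≈ 0.1787

Let S = {H1, H2, H3}.
P(S) = 0.26 + 0.44 + 0.26 = 0.96.
P(D ∩ S) = 0.229·0.26 + 0.131·0.44 + 0.209·0.26 = 0.05954 + 0.05764 + 0.05434 = 0.17152.
P(D | S) = 0.17152 / 0.96 = 0.178667…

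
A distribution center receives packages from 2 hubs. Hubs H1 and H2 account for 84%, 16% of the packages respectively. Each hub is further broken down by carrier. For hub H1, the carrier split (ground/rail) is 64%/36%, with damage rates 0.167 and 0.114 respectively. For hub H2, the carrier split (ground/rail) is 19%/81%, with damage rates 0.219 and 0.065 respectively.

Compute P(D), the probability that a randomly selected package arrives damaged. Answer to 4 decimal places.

P(D) ≈ 0.1393

P(D|H1) = 0.64·0.167 + 0.36·0.114 = 0.10688 + 0.04104 = 0.14792
P(D|H2) = 0.19·0.219 + 0.81·0.065 = 0.04161 + 0.05265 = 0.09426
By total probability over the outer partition,
P(D) = 0.84·0.14792 + 0.16·0.09426
      = 0.1242528 + 0.0150816 = 0.1393344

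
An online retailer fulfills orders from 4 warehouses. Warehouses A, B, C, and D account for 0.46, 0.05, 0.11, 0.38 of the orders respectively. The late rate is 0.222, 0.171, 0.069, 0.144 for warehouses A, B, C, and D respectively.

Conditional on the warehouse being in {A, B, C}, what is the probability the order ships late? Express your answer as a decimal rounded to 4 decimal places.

Let S = {A, B, C}.
P(S) = 0.46 + 0.05 + 0.11 = 0.62.
P(L ∩ S) = 0.222·0.46 + 0.171·0.05 + 0.069·0.11 = 0.10212 + 0.00855 + 0.00759 = 0.11826.
P(L | S) = 0.11826 / 0.62 = 0.190742…

P(L|S) ≈ 0.1907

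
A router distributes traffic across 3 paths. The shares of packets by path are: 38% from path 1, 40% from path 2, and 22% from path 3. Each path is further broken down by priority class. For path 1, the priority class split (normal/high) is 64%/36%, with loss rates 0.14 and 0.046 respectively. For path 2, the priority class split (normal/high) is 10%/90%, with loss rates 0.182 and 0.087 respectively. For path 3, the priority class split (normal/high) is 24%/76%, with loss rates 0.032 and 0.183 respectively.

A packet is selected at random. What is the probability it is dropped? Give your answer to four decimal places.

P(L) ≈ 0.1112

P(L|1) = 0.64·0.14 + 0.36·0.046 = 0.0896 + 0.01656 = 0.10616
P(L|2) = 0.1·0.182 + 0.9·0.087 = 0.0182 + 0.0783 = 0.0965
P(L|3) = 0.24·0.032 + 0.76·0.183 = 0.00768 + 0.13908 = 0.14676
Then overall,
P(L) = 0.38·0.10616 + 0.4·0.0965 + 0.22·0.14676
      = 0.0403408 + 0.0386 + 0.0322872 = 0.111228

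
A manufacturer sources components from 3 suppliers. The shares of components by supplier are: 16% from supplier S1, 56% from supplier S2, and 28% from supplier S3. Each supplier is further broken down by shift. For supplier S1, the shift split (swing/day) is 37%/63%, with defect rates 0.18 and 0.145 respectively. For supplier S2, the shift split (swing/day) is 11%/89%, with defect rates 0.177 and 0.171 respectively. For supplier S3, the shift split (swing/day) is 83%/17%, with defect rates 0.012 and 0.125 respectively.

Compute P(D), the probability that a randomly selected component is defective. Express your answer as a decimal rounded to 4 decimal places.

P(D|S1) = 0.37·0.18 + 0.63·0.145 = 0.0666 + 0.09135 = 0.15795
P(D|S2) = 0.11·0.177 + 0.89·0.171 = 0.01947 + 0.15219 = 0.17166
P(D|S3) = 0.83·0.012 + 0.17·0.125 = 0.00996 + 0.02125 = 0.03121
Then overall,
P(D) = 0.16·0.15795 + 0.56·0.17166 + 0.28·0.03121
      = 0.025272 + 0.0961296 + 0.0087388 = 0.1301404

0.1301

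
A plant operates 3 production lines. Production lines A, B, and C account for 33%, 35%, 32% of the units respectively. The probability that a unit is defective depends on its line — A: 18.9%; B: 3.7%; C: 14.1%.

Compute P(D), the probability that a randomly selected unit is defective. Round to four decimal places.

0.1204

P(D) = P(D|A)·P(A) + P(D|B)·P(B) + P(D|C)·P(C)
      = 0.189·0.33 + 0.037·0.35 + 0.141·0.32
      = 0.06237 + 0.01295 + 0.04512 = 0.12044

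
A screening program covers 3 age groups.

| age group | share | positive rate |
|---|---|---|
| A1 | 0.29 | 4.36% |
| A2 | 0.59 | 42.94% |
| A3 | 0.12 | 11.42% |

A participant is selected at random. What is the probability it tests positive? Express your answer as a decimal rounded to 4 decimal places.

0.2797

Using total probability over the partition,
P(T) = P(T|A1)·P(A1) + P(T|A2)·P(A2) + P(T|A3)·P(A3)
      = 0.0436·0.29 + 0.4294·0.59 + 0.1142·0.12
      = 0.012644 + 0.253346 + 0.013704 = 0.279694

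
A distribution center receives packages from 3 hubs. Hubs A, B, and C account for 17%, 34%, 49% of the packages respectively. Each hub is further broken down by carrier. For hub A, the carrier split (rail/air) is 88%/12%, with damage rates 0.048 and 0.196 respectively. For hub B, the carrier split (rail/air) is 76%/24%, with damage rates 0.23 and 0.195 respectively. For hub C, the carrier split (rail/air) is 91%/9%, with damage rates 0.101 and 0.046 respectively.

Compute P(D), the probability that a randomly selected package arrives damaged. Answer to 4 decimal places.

P(D|A) = 0.88·0.048 + 0.12·0.196 = 0.04224 + 0.02352 = 0.06576
P(D|B) = 0.76·0.23 + 0.24·0.195 = 0.1748 + 0.0468 = 0.2216
P(D|C) = 0.91·0.101 + 0.09·0.046 = 0.09191 + 0.00414 = 0.09605
By total probability over the outer partition,
P(D) = 0.17·0.06576 + 0.34·0.2216 + 0.49·0.09605
      = 0.0111792 + 0.075344 + 0.0470645 = 0.1335877

0.1336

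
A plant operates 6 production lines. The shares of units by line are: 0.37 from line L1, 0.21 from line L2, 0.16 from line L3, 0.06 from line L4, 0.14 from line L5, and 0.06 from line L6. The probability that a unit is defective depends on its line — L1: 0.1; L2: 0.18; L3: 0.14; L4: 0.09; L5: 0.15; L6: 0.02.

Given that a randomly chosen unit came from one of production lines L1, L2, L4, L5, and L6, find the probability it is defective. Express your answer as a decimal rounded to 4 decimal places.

0.1219

Let S = {L1, L2, L4, L5, L6}.
P(S) = 0.37 + 0.21 + 0.06 + 0.14 + 0.06 = 0.84.
P(D ∩ S) = 0.1·0.37 + 0.18·0.21 + 0.09·0.06 + 0.15·0.14 + 0.02·0.06 = 0.037 + 0.0378 + 0.0054 + 0.021 + 0.0012 = 0.1024.
P(D | S) = 0.1024 / 0.84 = 0.121905…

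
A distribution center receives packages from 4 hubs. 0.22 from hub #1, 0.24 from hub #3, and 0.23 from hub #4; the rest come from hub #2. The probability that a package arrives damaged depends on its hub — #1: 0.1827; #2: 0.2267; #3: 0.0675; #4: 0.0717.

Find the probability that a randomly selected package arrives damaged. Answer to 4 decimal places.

P(#2) = 1 − (0.22 + 0.24 + 0.23) = 0.31.
P(D) = P(D|#1)·P(#1) + P(D|#2)·P(#2) + P(D|#3)·P(#3) + P(D|#4)·P(#4)
      = 0.1827·0.22 + 0.2267·0.31 + 0.0675·0.24 + 0.0717·0.23
      = 0.040194 + 0.070277 + 0.0162 + 0.016491 = 0.143162

0.1432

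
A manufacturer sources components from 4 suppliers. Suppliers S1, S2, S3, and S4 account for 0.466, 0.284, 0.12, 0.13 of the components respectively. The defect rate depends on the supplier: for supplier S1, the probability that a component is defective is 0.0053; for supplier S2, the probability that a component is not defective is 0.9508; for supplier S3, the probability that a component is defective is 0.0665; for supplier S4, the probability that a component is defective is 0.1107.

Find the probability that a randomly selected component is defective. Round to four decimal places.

0.0388

P(D|S2) = 1 − 0.9508 = 0.0492.
P(D) = P(D|S1)·P(S1) + P(D|S2)·P(S2) + P(D|S3)·P(S3) + P(D|S4)·P(S4)
      = 0.0053·0.466 + 0.0492·0.284 + 0.0665·0.12 + 0.1107·0.13
      = 0.0024698 + 0.0139728 + 0.00798 + 0.014391 = 0.0388136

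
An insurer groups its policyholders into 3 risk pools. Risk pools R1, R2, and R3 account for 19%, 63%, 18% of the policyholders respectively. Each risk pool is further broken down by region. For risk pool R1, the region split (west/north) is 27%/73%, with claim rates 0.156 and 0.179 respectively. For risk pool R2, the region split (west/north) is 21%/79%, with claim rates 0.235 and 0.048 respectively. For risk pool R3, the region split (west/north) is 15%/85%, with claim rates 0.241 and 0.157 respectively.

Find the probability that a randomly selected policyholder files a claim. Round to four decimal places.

P(C|R1) = 0.27·0.156 + 0.73·0.179 = 0.04212 + 0.13067 = 0.17279
P(C|R2) = 0.21·0.235 + 0.79·0.048 = 0.04935 + 0.03792 = 0.08727
P(C|R3) = 0.15·0.241 + 0.85·0.157 = 0.03615 + 0.13345 = 0.1696
By total probability over the outer partition,
P(C) = 0.19·0.17279 + 0.63·0.08727 + 0.18·0.1696
      = 0.0328301 + 0.0549801 + 0.030528 = 0.1183382

0.1183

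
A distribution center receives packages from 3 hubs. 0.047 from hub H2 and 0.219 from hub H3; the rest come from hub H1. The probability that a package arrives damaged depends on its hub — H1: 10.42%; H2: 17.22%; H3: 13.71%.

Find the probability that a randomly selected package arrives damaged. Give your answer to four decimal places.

P(H1) = 1 − (0.047 + 0.219) = 0.734.
Using total probability over the partition,
P(D) = P(D|H1)·P(H1) + P(D|H2)·P(H2) + P(D|H3)·P(H3)
      = 0.1042·0.734 + 0.1722·0.047 + 0.1371·0.219
      = 0.0764828 + 0.0080934 + 0.0300249 = 0.1146011

P(D) ≈ 0.1146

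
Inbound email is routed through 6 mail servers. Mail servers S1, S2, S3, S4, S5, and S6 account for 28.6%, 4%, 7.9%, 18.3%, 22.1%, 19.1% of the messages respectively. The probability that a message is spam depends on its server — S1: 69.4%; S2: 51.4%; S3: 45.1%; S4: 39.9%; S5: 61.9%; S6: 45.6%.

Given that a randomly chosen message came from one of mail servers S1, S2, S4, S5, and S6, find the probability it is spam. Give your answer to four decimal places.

Let J = {S1, S2, S4, S5, S6}.
P(J) = 0.286 + 0.04 + 0.183 + 0.221 + 0.191 = 0.921.
P(S ∩ J) = 0.694·0.286 + 0.514·0.04 + 0.399·0.183 + 0.619·0.221 + 0.456·0.191 = 0.198484 + 0.02056 + 0.073017 + 0.136799 + 0.087096 = 0.515956.
P(S | J) = 0.515956 / 0.921 = 0.560213…

0.5602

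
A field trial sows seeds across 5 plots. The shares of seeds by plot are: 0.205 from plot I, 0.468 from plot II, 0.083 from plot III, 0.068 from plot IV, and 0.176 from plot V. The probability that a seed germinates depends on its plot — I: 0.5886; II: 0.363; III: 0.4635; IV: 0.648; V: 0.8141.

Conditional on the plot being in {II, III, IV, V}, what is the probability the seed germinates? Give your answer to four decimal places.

Let S = {II, III, IV, V}.
P(S) = 0.468 + 0.083 + 0.068 + 0.176 = 0.795.
P(G ∩ S) = 0.363·0.468 + 0.4635·0.083 + 0.648·0.068 + 0.8141·0.176 = 0.169884 + 0.0384705 + 0.044064 + 0.1432816 = 0.3957001.
P(G | S) = 0.3957001 / 0.795 = 0.497736…

0.4977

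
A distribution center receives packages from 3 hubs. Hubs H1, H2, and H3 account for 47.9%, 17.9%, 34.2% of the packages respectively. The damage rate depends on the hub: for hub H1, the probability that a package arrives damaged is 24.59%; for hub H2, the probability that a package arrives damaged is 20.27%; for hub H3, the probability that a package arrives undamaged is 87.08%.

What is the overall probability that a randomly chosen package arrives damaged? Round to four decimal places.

P(D|H3) = 1 − 0.8708 = 0.1292.
Using total probability over the partition,
P(D) = P(D|H1)·P(H1) + P(D|H2)·P(H2) + P(D|H3)·P(H3)
      = 0.2459·0.479 + 0.2027·0.179 + 0.1292·0.342
      = 0.1177861 + 0.0362833 + 0.0441864 = 0.1982558

0.1983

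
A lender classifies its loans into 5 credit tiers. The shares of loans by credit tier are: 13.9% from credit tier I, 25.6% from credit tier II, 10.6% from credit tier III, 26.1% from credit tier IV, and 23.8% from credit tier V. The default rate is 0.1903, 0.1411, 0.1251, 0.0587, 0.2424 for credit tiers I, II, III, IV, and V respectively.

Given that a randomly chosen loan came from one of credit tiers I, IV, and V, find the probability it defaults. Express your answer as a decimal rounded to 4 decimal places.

Let S = {I, IV, V}.
P(S) = 0.139 + 0.261 + 0.238 = 0.638.
P(D ∩ S) = 0.1903·0.139 + 0.0587·0.261 + 0.2424·0.238 = 0.0264517 + 0.0153207 + 0.0576912 = 0.0994636.
P(D | S) = 0.0994636 / 0.638 = 0.155899…

P(D|S) ≈ 0.1559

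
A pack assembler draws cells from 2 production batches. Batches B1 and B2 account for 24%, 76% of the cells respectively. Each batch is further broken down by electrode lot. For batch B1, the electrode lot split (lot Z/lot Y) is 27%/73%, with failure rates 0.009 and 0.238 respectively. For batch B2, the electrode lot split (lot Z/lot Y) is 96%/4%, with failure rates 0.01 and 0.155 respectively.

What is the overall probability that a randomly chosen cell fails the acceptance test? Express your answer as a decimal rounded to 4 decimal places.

P(F) ≈ 0.0543

P(F|B1) = 0.27·0.009 + 0.73·0.238 = 0.00243 + 0.17374 = 0.17617
P(F|B2) = 0.96·0.01 + 0.04·0.155 = 0.0096 + 0.0062 = 0.0158
By total probability over the outer partition,
P(F) = 0.24·0.17617 + 0.76·0.0158
      = 0.0422808 + 0.012008 = 0.0542888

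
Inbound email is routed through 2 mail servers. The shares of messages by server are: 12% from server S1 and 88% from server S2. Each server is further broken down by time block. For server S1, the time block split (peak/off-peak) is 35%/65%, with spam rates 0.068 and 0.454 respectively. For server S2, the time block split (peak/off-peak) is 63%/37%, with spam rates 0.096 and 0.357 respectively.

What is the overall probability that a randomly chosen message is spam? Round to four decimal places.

P(S|S1) = 0.35·0.068 + 0.65·0.454 = 0.0238 + 0.2951 = 0.3189
P(S|S2) = 0.63·0.096 + 0.37·0.357 = 0.06048 + 0.13209 = 0.19257
Then overall,
P(S) = 0.12·0.3189 + 0.88·0.19257
      = 0.038268 + 0.1694616 = 0.2077296

P(S) ≈ 0.2077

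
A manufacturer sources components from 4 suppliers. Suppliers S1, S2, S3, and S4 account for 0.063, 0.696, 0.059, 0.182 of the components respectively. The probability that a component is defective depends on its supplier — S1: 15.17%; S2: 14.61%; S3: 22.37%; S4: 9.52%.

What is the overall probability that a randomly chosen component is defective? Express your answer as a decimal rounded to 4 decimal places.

P(D) = P(D|S1)·P(S1) + P(D|S2)·P(S2) + P(D|S3)·P(S3) + P(D|S4)·P(S4)
      = 0.1517·0.063 + 0.1461·0.696 + 0.2237·0.059 + 0.0952·0.182
      = 0.0095571 + 0.1016856 + 0.0131983 + 0.0173264 = 0.1417674

0.1418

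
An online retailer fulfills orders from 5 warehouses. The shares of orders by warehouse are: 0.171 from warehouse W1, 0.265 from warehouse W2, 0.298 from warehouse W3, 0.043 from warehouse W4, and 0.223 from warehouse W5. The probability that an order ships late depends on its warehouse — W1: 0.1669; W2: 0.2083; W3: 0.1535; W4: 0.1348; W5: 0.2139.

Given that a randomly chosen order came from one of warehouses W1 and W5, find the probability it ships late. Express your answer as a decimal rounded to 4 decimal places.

P(L|S) ≈ 0.1935

Let S = {W1, W5}.
P(S) = 0.171 + 0.223 = 0.394.
P(L ∩ S) = 0.1669·0.171 + 0.2139·0.223 = 0.0285399 + 0.0476997 = 0.0762396.
P(L | S) = 0.0762396 / 0.394 = 0.193502…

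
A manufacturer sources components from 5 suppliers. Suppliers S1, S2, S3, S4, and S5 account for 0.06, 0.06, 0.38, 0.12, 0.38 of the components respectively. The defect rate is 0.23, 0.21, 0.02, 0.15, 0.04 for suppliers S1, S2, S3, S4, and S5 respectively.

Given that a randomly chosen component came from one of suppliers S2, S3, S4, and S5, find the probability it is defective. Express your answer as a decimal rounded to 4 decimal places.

0.0568

Let S = {S2, S3, S4, S5}.
P(S) = 0.06 + 0.38 + 0.12 + 0.38 = 0.94.
P(D ∩ S) = 0.21·0.06 + 0.02·0.38 + 0.15·0.12 + 0.04·0.38 = 0.0126 + 0.0076 + 0.018 + 0.0152 = 0.0534.
P(D | S) = 0.0534 / 0.94 = 0.056809…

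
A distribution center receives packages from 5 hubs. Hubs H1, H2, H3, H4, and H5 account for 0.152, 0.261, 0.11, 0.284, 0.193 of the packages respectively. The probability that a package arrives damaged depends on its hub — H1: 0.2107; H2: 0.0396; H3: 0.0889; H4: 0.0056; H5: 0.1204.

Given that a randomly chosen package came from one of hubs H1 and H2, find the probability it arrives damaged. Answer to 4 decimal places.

Let S = {H1, H2}.
P(S) = 0.152 + 0.261 = 0.413.
P(D ∩ S) = 0.2107·0.152 + 0.0396·0.261 = 0.0320264 + 0.0103356 = 0.042362.
P(D | S) = 0.042362 / 0.413 = 0.102571…

P(D|S) ≈ 0.1026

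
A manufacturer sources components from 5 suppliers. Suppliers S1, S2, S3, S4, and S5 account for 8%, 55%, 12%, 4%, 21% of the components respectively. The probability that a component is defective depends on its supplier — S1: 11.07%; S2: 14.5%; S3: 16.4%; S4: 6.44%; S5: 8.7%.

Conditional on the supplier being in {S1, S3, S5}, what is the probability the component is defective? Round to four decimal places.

Let S = {S1, S3, S5}.
P(S) = 0.08 + 0.12 + 0.21 = 0.41.
P(D ∩ S) = 0.1107·0.08 + 0.164·0.12 + 0.087·0.21 = 0.008856 + 0.01968 + 0.01827 = 0.046806.
P(D | S) = 0.046806 / 0.41 = 0.114161…

P(D|S) ≈ 0.1142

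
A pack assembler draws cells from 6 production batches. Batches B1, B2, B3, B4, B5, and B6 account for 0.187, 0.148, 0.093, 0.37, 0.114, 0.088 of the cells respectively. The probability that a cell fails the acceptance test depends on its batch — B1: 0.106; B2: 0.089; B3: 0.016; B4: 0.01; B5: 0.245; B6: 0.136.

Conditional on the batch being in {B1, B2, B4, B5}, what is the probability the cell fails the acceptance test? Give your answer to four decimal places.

Let S = {B1, B2, B4, B5}.
P(S) = 0.187 + 0.148 + 0.37 + 0.114 = 0.819.
P(F ∩ S) = 0.106·0.187 + 0.089·0.148 + 0.01·0.37 + 0.245·0.114 = 0.019822 + 0.013172 + 0.0037 + 0.02793 = 0.064624.
P(F | S) = 0.064624 / 0.819 = 0.078906…

P(F|S) ≈ 0.0789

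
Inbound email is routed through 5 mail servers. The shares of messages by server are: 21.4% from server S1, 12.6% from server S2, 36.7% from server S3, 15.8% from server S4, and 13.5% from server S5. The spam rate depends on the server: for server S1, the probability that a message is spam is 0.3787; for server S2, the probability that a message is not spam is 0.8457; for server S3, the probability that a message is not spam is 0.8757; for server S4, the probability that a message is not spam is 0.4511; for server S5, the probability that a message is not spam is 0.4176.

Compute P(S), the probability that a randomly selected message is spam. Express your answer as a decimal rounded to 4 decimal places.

P(S|S2) = 1 − 0.8457 = 0.1543.
P(S|S3) = 1 − 0.8757 = 0.1243.
P(S|S4) = 1 − 0.4511 = 0.5489.
P(S|S5) = 1 − 0.4176 = 0.5824.
By the law of total probability,
P(S) = P(S|S1)·P(S1) + P(S|S2)·P(S2) + P(S|S3)·P(S3) + P(S|S4)·P(S4) + P(S|S5)·P(S5)
      = 0.3787·0.214 + 0.1543·0.126 + 0.1243·0.367 + 0.5489·0.158 + 0.5824·0.135
      = 0.0810418 + 0.0194418 + 0.0456181 + 0.0867262 + 0.078624 = 0.3114519

P(S) ≈ 0.3115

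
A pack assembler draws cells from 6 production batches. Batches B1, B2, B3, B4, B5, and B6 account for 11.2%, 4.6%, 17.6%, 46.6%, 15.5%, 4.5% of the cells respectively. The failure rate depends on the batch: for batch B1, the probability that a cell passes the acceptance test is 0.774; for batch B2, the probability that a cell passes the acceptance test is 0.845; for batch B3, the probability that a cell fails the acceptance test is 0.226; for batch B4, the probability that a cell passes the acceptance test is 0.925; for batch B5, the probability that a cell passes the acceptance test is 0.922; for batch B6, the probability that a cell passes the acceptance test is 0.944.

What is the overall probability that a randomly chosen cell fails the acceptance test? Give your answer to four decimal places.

P(F|B1) = 1 − 0.774 = 0.226.
P(F|B2) = 1 − 0.845 = 0.155.
P(F|B4) = 1 − 0.925 = 0.075.
P(F|B5) = 1 − 0.922 = 0.078.
P(F|B6) = 1 − 0.944 = 0.056.
P(F) = P(F|B1)·P(B1) + P(F|B2)·P(B2) + P(F|B3)·P(B3) + P(F|B4)·P(B4) + P(F|B5)·P(B5) + P(F|B6)·P(B6)
      = 0.226·0.112 + 0.155·0.046 + 0.226·0.176 + 0.075·0.466 + 0.078·0.155 + 0.056·0.045
      = 0.025312 + 0.00713 + 0.039776 + 0.03495 + 0.01209 + 0.00252 = 0.121778

P(F) ≈ 0.1218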